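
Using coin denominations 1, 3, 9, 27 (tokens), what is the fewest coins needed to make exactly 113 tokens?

7

Use the largest denomination that fits, subtract, and repeat.
113 − 4×27→5 − 1×3→2 − 2×1→0
Total coins = 4 + 1 + 2 = 7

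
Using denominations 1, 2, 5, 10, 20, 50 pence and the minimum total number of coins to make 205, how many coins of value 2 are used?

Use the largest denomination that fits, subtract, and repeat.
205 − 4×50→5 − 1×5→0
Count of 2: 0

0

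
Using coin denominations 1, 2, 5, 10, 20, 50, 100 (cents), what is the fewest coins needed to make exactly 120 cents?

2

Use the largest denomination that fits, subtract, and repeat.
120 = 1×100 + 1×20
Total coins = 1 + 1 = 2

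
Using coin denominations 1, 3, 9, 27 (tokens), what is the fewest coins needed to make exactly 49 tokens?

49 − 1×27→22 − 2×9→4 − 1×3→1 − 1×1→0
Total coins = 1 + 2 + 1 + 1 = 5

5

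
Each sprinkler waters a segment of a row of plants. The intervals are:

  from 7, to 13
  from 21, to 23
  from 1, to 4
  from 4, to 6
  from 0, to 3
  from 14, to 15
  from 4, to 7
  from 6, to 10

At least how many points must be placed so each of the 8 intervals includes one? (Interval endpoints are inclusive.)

Process intervals by earliest right end; each time one isn't hit yet, stab at its right endpoint.
Sorted: [0,3] [1,4] [4,6] [4,7] [6,10] [7,13] [14,15] [21,23]
{[0,3],[1,4]} hit by 3; {[4,6],[4,7],[6,10]} hit by 6; {[7,13]} hit by 13; {[14,15]} hit by 15; {[21,23]} hit by 23.
Points: 3, 6, 13, 15, 23 (5 total).

5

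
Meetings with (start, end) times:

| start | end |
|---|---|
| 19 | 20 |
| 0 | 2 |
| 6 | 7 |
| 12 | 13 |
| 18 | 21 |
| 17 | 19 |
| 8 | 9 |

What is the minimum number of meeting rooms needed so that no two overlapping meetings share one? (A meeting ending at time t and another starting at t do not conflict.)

The answer is the maximum number of intervals overlapping at any instant.
starts: [0, 6, 8, 12, 17, 18, 19]
ends:   [2, 7, 9, 13, 19, 20, 21]
s0→1 e2→0 s6→1 e7→0 s8→1 e9→0 s12→1 e13→0 s17→1 s18→2  — peak 2.

2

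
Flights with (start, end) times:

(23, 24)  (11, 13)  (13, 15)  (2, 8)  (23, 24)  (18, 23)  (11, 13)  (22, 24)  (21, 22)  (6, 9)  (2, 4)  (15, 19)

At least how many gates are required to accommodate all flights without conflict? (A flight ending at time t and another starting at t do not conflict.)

3

The answer is the maximum number of intervals overlapping at any instant.
starts: [2, 2, 6, 11, 11, 13, 15, 18, 21, 22, 23, 23]
ends:   [4, 8, 9, 13, 13, 15, 19, 22, 23, 24, 24, 24]
s2→1 s2→2 e4→1 s6→2 e8→1 e9→0 s11→1 s11→2 e13→1 e13→0 s13→1 e15→0 s15→1 s18→2 e19→1 s21→2 e22→1 s22→2 e23→1 s23→2 s23→3  — peak 3.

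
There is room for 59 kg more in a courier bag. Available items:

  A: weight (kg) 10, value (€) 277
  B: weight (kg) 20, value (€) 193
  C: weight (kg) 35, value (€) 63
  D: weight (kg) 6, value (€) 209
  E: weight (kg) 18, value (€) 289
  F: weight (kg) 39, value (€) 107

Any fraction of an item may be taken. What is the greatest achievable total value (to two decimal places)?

981.72

Greedy by value/weight ratio, highest first.
Ratios (sorted): D 34.83, A 27.70, E 16.06, B 9.65, F 2.74, C 1.80
take D (6 @ 209); take A (10 @ 277); take E (18 @ 289); take B (20 @ 193); take 5/39 of F → 13.72. Capacity used 59/59.
Total value = 981.72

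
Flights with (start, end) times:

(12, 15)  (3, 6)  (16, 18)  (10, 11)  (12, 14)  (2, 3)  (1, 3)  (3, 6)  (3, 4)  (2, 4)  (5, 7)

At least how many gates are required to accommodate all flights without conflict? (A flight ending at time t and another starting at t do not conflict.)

starts: [1, 2, 2, 3, 3, 3, 5, 10, 12, 12, 16]
ends:   [3, 3, 4, 4, 6, 6, 7, 11, 14, 15, 18]
s1→1 s2→2 s2→3 e3→2 e3→1 s3→2 s3→3 s3→4  — peak 4.

4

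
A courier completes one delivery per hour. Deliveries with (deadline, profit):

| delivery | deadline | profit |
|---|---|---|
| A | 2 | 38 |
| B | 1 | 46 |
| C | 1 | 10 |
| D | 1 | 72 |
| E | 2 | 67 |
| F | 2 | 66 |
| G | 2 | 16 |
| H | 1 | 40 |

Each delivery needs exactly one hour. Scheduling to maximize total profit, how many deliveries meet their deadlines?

2

By profit: D(d1,72), E(d2,67), F(d2,66), B(d1,46), H(d1,40), A(d2,38), G(d2,16), C(d1,10)
D→slot 1; E→slot 2; F skipped; B skipped; H skipped; A skipped; G skipped; C skipped.
2 of 8 scheduled.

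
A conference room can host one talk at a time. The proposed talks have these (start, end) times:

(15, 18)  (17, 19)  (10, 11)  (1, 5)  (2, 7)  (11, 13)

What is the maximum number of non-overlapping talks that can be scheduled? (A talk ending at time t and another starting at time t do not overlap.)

Sorted by end: (1,5)  (2,7)  (10,11)  (11,13)  (15,18)  (17,19)
take (1,5); take (10,11); take (11,13); take (15,18); skip (17,19).
Selected 4 talks.

4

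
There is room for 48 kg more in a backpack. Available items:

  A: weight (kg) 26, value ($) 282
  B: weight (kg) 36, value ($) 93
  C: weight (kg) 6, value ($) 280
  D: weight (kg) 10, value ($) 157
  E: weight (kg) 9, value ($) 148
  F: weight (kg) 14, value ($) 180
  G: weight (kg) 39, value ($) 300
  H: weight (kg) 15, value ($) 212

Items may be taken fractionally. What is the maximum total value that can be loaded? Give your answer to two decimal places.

Sort by value per unit weight and fill in that order.
Ratios (sorted): C 46.67, E 16.44, D 15.70, H 14.13, F 12.86, A 10.85, G 7.69, B 2.58
take C (6 @ 280); take E (9 @ 148); take D (10 @ 157); take H (15 @ 212); take 8/14 of F → 102.86. Capacity used 48/48.
Total value = 899.86

899.86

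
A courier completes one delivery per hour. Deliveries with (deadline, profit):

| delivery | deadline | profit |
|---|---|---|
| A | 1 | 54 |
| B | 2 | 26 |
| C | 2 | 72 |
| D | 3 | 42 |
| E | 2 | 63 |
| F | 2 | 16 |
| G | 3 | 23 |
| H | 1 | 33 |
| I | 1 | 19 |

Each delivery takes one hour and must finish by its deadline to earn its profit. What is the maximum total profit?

177

Take jobs in profit order; each goes to the latest open slot no later than its deadline.
By profit: C(d2,72), E(d2,63), A(d1,54), D(d3,42), H(d1,33), B(d2,26), G(d3,23), I(d1,19), F(d2,16)
C→slot 2; E→slot 1; A skipped; D→slot 3; H skipped; B skipped; G skipped; I skipped; F skipped.
Profit = 63 + 72 + 42 = 177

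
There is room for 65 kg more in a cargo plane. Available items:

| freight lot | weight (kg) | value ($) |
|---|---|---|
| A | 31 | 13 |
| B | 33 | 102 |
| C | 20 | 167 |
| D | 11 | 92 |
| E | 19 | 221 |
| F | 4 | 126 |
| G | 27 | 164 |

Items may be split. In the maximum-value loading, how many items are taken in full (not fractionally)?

4

Sort by value per unit weight and fill in that order.
Ratios (sorted): F 31.50, E 11.63, D 8.36, C 8.35, G 6.07, B 3.09, A 0.42
take F (4 @ 126); take E (19 @ 221); take D (11 @ 92); take C (20 @ 167); take 11/27 of G → 66.81. Capacity used 65/65.
4 item(s) taken whole; one partial (take 11/27 of G).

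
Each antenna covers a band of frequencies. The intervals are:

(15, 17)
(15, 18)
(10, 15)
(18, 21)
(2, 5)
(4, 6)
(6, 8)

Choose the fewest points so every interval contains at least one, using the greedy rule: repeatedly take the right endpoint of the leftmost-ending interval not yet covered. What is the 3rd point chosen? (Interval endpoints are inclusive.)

By right end: [2,5]  [4,6]  [6,8]  [10,15]  [15,17]  [15,18]  [18,21]
[2,5] uncovered → point at 5; [6,8] uncovered → point at 8; [10,15] uncovered → point at 15; [18,21] uncovered → point at 21.
Points: 5, 8, 15, 21 (4 total).

15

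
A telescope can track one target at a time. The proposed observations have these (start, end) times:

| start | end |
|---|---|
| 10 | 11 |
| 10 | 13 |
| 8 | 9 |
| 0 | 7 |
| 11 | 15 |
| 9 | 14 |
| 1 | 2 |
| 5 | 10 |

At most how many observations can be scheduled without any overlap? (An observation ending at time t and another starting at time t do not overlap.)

4

Greedy by earliest finish: after sorting by end time, pick each interval compatible with the last pick.
By end time: (1,2), (0,7), (8,9), (5,10), (10,11), (10,13), (9,14), (11,15).
Pick (1,2); next start ≥ 2 → (8,9); next start ≥ 9 → (10,11); next start ≥ 11 → (11,15).
Selected 4 observations.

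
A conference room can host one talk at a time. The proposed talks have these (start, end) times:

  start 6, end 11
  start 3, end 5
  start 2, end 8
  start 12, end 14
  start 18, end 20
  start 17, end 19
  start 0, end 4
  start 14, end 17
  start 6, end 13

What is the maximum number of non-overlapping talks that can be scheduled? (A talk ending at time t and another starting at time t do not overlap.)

Sorted by end: (0,4)  (3,5)  (2,8)  (6,11)  (6,13)  (12,14)  (14,17)  (17,19)  (18,20)
take (0,4); take (6,11); take (12,14); take (14,17); take (17,19); skip (18,20).
Selected 5 talks.

5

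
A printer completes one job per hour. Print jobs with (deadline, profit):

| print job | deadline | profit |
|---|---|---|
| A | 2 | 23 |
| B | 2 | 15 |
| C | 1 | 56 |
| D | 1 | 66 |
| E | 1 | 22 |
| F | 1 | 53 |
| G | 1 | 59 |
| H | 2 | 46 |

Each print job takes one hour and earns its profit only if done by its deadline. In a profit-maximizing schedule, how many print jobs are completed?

Take jobs in profit order; each goes to the latest open slot no later than its deadline.
Profit order: D=66 G=59 C=56 F=53 H=46 A=23 E=22 B=15
Assign: D→slot 1, G skipped, C skipped, F skipped, H→slot 2, A skipped, E skipped, B skipped.
Slots: [1:D] [2:H]
2 of 8 scheduled.

2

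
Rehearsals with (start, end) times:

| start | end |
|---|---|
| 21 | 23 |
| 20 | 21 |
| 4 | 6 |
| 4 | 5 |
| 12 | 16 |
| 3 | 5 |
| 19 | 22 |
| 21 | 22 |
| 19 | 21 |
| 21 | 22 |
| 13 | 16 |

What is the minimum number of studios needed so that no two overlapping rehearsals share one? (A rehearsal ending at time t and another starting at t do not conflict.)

4

starts: [3, 4, 4, 12, 13, 19, 19, 20, 21, 21, 21]
ends:   [5, 5, 6, 16, 16, 21, 21, 22, 22, 22, 23]
s3→1 s4→2 s4→3 e5→2 e5→1 e6→0 s12→1 s13→2 e16→1 e16→0 s19→1 s19→2 s20→3 e21→2 e21→1 s21→2 s21→3 s21→4  — peak 4.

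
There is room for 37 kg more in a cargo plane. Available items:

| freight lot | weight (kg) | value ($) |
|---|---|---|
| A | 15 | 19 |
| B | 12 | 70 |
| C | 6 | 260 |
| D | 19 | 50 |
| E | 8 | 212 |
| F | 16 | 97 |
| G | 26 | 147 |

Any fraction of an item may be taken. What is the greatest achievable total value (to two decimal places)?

609.83

Greedy by value/weight ratio, highest first.
Ratios (sorted): C 43.33, E 26.50, F 6.06, B 5.83, G 5.65, D 2.63, A 1.27
take C (6 @ 260); take E (8 @ 212); take F (16 @ 97); take 7/12 of B → 40.83. Capacity used 37/37.
Total value = 609.83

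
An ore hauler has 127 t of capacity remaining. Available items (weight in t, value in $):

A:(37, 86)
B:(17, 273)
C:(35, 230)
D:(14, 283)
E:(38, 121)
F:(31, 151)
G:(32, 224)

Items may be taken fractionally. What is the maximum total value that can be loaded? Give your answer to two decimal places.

1151.26

Order: D (283/14=20.21) > B (273/17=16.06) > G (224/32=7.00) > C (230/35=6.57) > F (151/31=4.87) > E (121/38=3.18) > A (86/37=2.32)
Fill: take D (14 @ 283) → take B (17 @ 273) → take G (32 @ 224) → take C (35 @ 230) → take 29/31 of F → 141.26; 127/127 used.
Total value = 1151.26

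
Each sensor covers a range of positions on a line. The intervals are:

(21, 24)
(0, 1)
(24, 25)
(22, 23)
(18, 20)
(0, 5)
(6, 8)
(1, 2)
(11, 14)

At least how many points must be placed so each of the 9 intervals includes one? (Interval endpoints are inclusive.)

6

Process intervals by earliest right end; each time one isn't hit yet, stab at its right endpoint.
By right end: [0,1]  [1,2]  [0,5]  [6,8]  [11,14]  [18,20]  [22,23]  [21,24]  [24,25]
[0,1] uncovered → point at 1; [6,8] uncovered → point at 8; [11,14] uncovered → point at 14; [18,20] uncovered → point at 20; [22,23] uncovered → point at 23; [24,25] uncovered → point at 25.
Points: 1, 8, 14, 20, 23, 25 (6 total).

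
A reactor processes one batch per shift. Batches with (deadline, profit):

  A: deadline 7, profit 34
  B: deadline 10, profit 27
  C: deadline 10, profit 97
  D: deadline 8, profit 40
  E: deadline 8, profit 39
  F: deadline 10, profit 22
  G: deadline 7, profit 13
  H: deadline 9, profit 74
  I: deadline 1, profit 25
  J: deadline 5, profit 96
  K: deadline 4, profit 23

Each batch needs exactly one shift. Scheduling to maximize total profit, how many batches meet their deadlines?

Sort by profit descending; place each in the latest free slot ≤ its deadline.
Profit order: C=97 J=96 H=74 D=40 E=39 A=34 B=27 I=25 K=23 F=22 G=13
Assign: C→slot 10, J→slot 5, H→slot 9, D→slot 8, E→slot 7, A→slot 6, B→slot 4, I→slot 1, K→slot 3, F→slot 2, G skipped.
Slots: [1:I] [2:F] [3:K] [4:B] [5:J] [6:A] [7:E] [8:D] [9:H] [10:C]
10 of 11 scheduled.

10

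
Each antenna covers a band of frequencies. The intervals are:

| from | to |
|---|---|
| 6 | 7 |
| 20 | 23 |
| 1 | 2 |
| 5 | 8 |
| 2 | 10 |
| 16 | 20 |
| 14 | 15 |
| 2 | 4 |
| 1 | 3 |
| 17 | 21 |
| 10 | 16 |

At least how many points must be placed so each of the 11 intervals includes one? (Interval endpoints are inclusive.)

4

Sort by right endpoint; whenever an interval is uncovered, place a point at its right end.
By right end: [1,2]  [1,3]  [2,4]  [6,7]  [5,8]  [2,10]  [14,15]  [10,16]  [16,20]  [17,21]  [20,23]
[1,2] uncovered → point at 2; [6,7] uncovered → point at 7; [14,15] uncovered → point at 15; [16,20] uncovered → point at 20.
Points: 2, 7, 15, 20 (4 total).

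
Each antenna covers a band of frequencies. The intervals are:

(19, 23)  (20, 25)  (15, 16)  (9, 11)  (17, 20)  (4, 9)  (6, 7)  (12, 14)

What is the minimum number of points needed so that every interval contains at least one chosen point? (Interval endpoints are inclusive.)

Process intervals by earliest right end; each time one isn't hit yet, stab at its right endpoint.
By right end: [6,7]  [4,9]  [9,11]  [12,14]  [15,16]  [17,20]  [19,23]  [20,25]
[6,7] uncovered → point at 7; [9,11] uncovered → point at 11; [12,14] uncovered → point at 14; [15,16] uncovered → point at 16; [17,20] uncovered → point at 20.
Points: 7, 11, 14, 16, 20 (5 total).

5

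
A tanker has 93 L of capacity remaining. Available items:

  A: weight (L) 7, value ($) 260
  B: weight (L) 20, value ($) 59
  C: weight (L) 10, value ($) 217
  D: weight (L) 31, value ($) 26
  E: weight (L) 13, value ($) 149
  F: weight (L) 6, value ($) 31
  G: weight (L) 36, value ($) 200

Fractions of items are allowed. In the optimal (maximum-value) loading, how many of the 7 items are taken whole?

Ratios (sorted): A 37.14, C 21.70, E 11.46, G 5.56, F 5.17, B 2.95, D 0.84
take A (7 @ 260); take C (10 @ 217); take E (13 @ 149); take G (36 @ 200); take F (6 @ 31); take B (20 @ 59); take 1/31 of D → 0.84. Capacity used 93/93.
6 item(s) taken whole; one partial (take 1/31 of D).

6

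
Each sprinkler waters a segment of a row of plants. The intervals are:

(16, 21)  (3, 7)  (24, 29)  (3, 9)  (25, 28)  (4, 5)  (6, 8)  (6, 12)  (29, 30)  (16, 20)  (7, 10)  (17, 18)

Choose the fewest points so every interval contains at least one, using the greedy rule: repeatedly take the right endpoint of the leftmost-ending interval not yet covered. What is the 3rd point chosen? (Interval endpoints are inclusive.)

18

Sorted: [4,5] [3,7] [6,8] [3,9] [7,10] [6,12] [17,18] [16,20] [16,21] [25,28] [24,29] [29,30]
{[4,5],[3,7]} hit by 5; {[6,8],[3,9],[7,10],[6,12]} hit by 8; {[17,18],[16,20],[16,21]} hit by 18; {[25,28],[24,29]} hit by 28; {[29,30]} hit by 30.
Points: 5, 8, 18, 28, 30 (5 total).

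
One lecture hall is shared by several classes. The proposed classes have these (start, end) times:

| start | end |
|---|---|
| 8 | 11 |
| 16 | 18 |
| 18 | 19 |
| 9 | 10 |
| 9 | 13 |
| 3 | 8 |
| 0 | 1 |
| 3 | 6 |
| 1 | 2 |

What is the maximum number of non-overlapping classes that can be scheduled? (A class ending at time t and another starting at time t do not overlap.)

6

Sorted by end: (0,1)  (1,2)  (3,6)  (3,8)  (9,10)  (8,11)  (9,13)  (16,18)  (18,19)
take (0,1); take (1,2); take (3,6); take (9,10); skip (8,11); take (16,18); take (18,19).
Selected 6 classes.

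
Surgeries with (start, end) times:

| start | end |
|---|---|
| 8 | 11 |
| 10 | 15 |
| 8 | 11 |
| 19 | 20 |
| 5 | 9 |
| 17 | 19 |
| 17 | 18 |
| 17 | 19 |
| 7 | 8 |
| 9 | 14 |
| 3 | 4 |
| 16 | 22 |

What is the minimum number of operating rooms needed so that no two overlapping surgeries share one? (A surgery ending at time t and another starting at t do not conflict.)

starts: [3, 5, 7, 8, 8, 9, 10, 16, 17, 17, 17, 19]
ends:   [4, 8, 9, 11, 11, 14, 15, 18, 19, 19, 20, 22]
s3→1 e4→0 s5→1 s7→2 e8→1 s8→2 s8→3 e9→2 s9→3 s10→4  — peak 4.

4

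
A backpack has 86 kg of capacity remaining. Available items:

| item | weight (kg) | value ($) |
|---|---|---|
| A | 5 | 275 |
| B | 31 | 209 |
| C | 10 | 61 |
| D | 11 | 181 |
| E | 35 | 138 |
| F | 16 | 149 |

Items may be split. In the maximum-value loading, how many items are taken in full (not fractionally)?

Greedy by value/weight ratio, highest first.
Ratios (sorted): A 55.00, D 16.45, F 9.31, B 6.74, C 6.10, E 3.94
take A (5 @ 275); take D (11 @ 181); take F (16 @ 149); take B (31 @ 209); take C (10 @ 61); take 13/35 of E → 51.26. Capacity used 86/86.
5 item(s) taken whole; one partial (take 13/35 of E).

5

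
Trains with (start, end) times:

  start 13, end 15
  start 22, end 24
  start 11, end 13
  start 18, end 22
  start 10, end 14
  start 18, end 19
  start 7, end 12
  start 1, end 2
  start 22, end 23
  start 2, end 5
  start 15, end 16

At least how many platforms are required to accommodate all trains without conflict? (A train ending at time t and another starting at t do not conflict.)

Count concurrent intervals with a sweep; the peak is the room count.
starts: [1, 2, 7, 10, 11, 13, 15, 18, 18, 22, 22]
ends:   [2, 5, 12, 13, 14, 15, 16, 19, 22, 23, 24]
s1→1 e2→0 s2→1 e5→0 s7→1 s10→2 s11→3  — peak 3.

3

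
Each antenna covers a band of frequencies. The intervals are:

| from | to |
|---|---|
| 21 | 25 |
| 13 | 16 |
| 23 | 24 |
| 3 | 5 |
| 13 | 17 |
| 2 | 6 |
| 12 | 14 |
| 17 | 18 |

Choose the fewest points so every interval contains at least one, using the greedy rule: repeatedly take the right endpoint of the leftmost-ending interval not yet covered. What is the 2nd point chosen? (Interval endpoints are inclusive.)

14

Process intervals by earliest right end; each time one isn't hit yet, stab at its right endpoint.
Sorted: [3,5] [2,6] [12,14] [13,16] [13,17] [17,18] [23,24] [21,25]
{[3,5],[2,6]} hit by 5; {[12,14],[13,16],[13,17]} hit by 14; {[17,18]} hit by 18; {[23,24],[21,25]} hit by 24.
Points: 5, 14, 18, 24 (4 total).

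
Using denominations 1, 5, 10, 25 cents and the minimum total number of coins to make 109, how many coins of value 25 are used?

4

109 − 4×25→9 − 1×5→4 − 4×1→0
Count of 25: 4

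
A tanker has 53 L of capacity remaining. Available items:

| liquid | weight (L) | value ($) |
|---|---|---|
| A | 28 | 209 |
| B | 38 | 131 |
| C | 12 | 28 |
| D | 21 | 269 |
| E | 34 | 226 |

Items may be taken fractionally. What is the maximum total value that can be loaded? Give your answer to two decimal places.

504.59

Ratios (sorted): D 12.81, A 7.46, E 6.65, B 3.45, C 2.33
take D (21 @ 269); take A (28 @ 209); take 4/34 of E → 26.59. Capacity used 53/53.
Total value = 504.59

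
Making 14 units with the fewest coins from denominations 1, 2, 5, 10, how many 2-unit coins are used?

14 − 1×10→4 − 2×2→0
Count of 2: 2

2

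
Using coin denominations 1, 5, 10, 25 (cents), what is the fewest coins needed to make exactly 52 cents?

Use the largest denomination that fits, subtract, and repeat.
52 = 2×25 + 2×1
Total coins = 2 + 2 = 4

4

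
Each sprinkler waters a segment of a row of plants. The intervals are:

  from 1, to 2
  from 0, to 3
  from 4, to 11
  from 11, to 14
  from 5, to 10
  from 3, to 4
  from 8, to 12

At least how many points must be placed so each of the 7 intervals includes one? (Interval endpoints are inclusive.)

Sort by right endpoint; whenever an interval is uncovered, place a point at its right end.
Sorted: [1,2] [0,3] [3,4] [5,10] [4,11] [8,12] [11,14]
{[1,2],[0,3]} hit by 2; {[3,4]} hit by 4; {[5,10],[4,11],[8,12]} hit by 10; {[11,14]} hit by 14.
Points: 2, 4, 10, 14 (4 total).

4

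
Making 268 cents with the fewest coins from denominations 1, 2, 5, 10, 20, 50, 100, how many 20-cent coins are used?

Greedy: take as many of the largest coin as possible, then repeat with the remainder.
268 = 2×100 + 1×50 + 1×10 + 1×5 + 1×2 + 1×1
Count of 20: 0

0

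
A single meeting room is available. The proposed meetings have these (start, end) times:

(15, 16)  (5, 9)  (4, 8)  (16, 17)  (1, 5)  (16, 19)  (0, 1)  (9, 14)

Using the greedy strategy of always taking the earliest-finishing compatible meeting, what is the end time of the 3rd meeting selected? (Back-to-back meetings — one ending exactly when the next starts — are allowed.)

Order by finish time; keep every interval that doesn't clash with the previous kept one.
By end time: (0,1), (1,5), (4,8), (5,9), (9,14), (15,16), (16,17), (16,19).
Pick (0,1); next start ≥ 1 → (1,5); next start ≥ 5 → (5,9); next start ≥ 9 → (9,14); next start ≥ 14 → (15,16); next start ≥ 16 → (16,17).
Selected: (0,1) (1,5) (5,9) (9,14) (15,16) (16,17)

9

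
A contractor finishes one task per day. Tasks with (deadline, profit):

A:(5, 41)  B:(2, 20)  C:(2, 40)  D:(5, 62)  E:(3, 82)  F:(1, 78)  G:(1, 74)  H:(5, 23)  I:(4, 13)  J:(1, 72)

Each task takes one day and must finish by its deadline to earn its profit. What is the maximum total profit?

Sort by profit descending; place each in the latest free slot ≤ its deadline.
By profit: E(d3,82), F(d1,78), G(d1,74), J(d1,72), D(d5,62), A(d5,41), C(d2,40), H(d5,23), B(d2,20), I(d4,13)
E→slot 3; F→slot 1; G skipped; J skipped; D→slot 5; A→slot 4; C→slot 2; H skipped; B skipped; I skipped.
Profit = 78 + 40 + 82 + 41 + 62 = 303

303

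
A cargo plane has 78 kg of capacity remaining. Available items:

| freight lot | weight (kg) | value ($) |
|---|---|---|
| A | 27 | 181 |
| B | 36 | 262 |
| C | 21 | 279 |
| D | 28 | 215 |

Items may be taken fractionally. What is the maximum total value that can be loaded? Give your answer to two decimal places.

Sort by value per unit weight and fill in that order.
Order: C (279/21=13.29) > D (215/28=7.68) > B (262/36=7.28) > A (181/27=6.70)
Fill: take C (21 @ 279) → take D (28 @ 215) → take 29/36 of B → 211.06; 78/78 used.
Total value = 705.06

705.06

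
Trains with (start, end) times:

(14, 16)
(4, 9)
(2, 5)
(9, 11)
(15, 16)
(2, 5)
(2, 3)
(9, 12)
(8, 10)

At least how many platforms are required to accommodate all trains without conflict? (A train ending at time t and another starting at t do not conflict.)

3

The answer is the maximum number of intervals overlapping at any instant.
Events (time:±→running): 2:+→1 2:+→2 2:+→3 … peak 3.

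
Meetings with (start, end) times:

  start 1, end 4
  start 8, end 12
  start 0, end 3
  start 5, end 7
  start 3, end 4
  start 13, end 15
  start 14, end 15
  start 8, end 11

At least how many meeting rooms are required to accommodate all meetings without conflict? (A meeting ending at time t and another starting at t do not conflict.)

starts: [0, 1, 3, 5, 8, 8, 13, 14]
ends:   [3, 4, 4, 7, 11, 12, 15, 15]
s0→1 s1→2  — peak 2.

2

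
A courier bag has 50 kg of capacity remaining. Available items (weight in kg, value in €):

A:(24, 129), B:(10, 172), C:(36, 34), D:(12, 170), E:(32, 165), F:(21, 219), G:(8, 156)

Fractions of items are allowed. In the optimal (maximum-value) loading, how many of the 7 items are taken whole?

3

Greedy by value/weight ratio, highest first.
Ratios (sorted): G 19.50, B 17.20, D 14.17, F 10.43, A 5.38, E 5.16, C 0.94
take G (8 @ 156); take B (10 @ 172); take D (12 @ 170); take 20/21 of F → 208.57. Capacity used 50/50.
3 item(s) taken whole; one partial (take 20/21 of F).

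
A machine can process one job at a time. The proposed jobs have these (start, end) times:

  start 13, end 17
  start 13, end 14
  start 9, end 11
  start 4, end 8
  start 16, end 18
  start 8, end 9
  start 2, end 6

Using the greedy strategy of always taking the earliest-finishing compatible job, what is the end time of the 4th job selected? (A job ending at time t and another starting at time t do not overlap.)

14

By end time: (2,6), (4,8), (8,9), (9,11), (13,14), (13,17), (16,18).
Pick (2,6); next start ≥ 6 → (8,9); next start ≥ 9 → (9,11); next start ≥ 11 → (13,14); next start ≥ 14 → (16,18).
Selected: (2,6) (8,9) (9,11) (13,14) (16,18)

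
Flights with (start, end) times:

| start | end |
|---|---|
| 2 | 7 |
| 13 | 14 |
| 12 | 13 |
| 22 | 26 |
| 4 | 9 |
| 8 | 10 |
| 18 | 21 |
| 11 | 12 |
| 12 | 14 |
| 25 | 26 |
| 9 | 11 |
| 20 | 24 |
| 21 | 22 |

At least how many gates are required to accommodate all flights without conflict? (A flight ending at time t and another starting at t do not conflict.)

Count concurrent intervals with a sweep; the peak is the room count.
starts: [2, 4, 8, 9, 11, 12, 12, 13, 18, 20, 21, 22, 25]
ends:   [7, 9, 10, 11, 12, 13, 14, 14, 21, 22, 24, 26, 26]
s2→1 s4→2  — peak 2.

2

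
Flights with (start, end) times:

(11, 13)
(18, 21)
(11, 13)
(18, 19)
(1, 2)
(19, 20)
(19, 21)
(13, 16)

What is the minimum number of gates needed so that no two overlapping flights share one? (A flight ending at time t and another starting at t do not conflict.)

starts: [1, 11, 11, 13, 18, 18, 19, 19]
ends:   [2, 13, 13, 16, 19, 20, 21, 21]
s1→1 e2→0 s11→1 s11→2 e13→1 e13→0 s13→1 e16→0 s18→1 s18→2 e19→1 s19→2 s19→3  — peak 3.

3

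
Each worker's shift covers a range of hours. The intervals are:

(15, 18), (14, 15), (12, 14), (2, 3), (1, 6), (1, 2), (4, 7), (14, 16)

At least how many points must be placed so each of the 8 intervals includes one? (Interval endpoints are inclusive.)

4

Sorted: [1,2] [2,3] [1,6] [4,7] [12,14] [14,15] [14,16] [15,18]
{[1,2],[2,3],[1,6]} hit by 2; {[4,7]} hit by 7; {[12,14],[14,15],[14,16]} hit by 14; {[15,18]} hit by 18.
Points: 2, 7, 14, 18 (4 total).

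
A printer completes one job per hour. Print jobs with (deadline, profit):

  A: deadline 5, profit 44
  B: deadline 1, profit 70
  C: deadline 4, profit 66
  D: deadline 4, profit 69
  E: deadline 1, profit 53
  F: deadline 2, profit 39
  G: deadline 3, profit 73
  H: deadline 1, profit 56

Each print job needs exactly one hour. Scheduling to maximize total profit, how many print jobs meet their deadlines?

5

By profit: G(d3,73), B(d1,70), D(d4,69), C(d4,66), H(d1,56), E(d1,53), A(d5,44), F(d2,39)
G→slot 3; B→slot 1; D→slot 4; C→slot 2; H skipped; E skipped; A→slot 5; F skipped.
5 of 8 scheduled.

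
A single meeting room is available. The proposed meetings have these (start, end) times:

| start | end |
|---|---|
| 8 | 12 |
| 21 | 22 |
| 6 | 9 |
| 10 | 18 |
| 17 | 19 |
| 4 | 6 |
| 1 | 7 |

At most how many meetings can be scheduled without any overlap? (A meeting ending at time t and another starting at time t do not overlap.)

Sorted by end: (4,6)  (1,7)  (6,9)  (8,12)  (10,18)  (17,19)  (21,22)
take (4,6); take (6,9); take (10,18); take (21,22).
Selected 4 meetings.

4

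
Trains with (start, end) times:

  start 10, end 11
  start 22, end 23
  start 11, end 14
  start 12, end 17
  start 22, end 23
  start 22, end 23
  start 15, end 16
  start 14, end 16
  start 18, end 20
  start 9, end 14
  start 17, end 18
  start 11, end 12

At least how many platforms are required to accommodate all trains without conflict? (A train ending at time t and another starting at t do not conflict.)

starts: [9, 10, 11, 11, 12, 14, 15, 17, 18, 22, 22, 22]
ends:   [11, 12, 14, 14, 16, 16, 17, 18, 20, 23, 23, 23]
s9→1 s10→2 e11→1 s11→2 s11→3  — peak 3.

3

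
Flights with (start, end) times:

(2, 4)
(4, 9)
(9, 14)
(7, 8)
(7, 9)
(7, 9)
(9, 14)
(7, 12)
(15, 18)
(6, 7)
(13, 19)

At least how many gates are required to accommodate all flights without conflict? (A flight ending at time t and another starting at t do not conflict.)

starts: [2, 4, 6, 7, 7, 7, 7, 9, 9, 13, 15]
ends:   [4, 7, 8, 9, 9, 9, 12, 14, 14, 18, 19]
s2→1 e4→0 s4→1 s6→2 e7→1 s7→2 s7→3 s7→4 s7→5  — peak 5.

5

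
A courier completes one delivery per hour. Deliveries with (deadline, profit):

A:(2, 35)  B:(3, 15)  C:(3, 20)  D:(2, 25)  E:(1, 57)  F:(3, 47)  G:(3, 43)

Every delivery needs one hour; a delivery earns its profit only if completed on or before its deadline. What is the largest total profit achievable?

Take jobs in profit order; each goes to the latest open slot no later than its deadline.
Profit order: E=57 F=47 G=43 A=35 D=25 C=20 B=15
Assign: E→slot 1, F→slot 3, G→slot 2, A skipped, D skipped, C skipped, B skipped.
Slots: [1:E] [2:G] [3:F]
Profit = 57 + 43 + 47 = 147

147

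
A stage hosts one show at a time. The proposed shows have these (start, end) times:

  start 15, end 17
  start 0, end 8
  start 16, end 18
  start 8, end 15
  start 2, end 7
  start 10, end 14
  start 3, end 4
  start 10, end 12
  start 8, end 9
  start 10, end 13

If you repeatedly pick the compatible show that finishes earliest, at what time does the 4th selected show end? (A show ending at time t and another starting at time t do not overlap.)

17

By end time: (3,4), (2,7), (0,8), (8,9), (10,12), (10,13), (10,14), (8,15), (15,17), (16,18).
Pick (3,4); next start ≥ 4 → (8,9); next start ≥ 9 → (10,12); next start ≥ 12 → (15,17).
Selected: (3,4) (8,9) (10,12) (15,17)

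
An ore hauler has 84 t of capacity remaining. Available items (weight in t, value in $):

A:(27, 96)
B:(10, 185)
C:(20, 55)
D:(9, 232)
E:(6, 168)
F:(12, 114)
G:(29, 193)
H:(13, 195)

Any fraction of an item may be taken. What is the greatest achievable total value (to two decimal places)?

Sort by value per unit weight and fill in that order.
Ratios (sorted): E 28.00, D 25.78, B 18.50, H 15.00, F 9.50, G 6.66, A 3.56, C 2.75
take E (6 @ 168); take D (9 @ 232); take B (10 @ 185); take H (13 @ 195); take F (12 @ 114); take G (29 @ 193); take 5/27 of A → 17.78. Capacity used 84/84.
Total value = 1104.78

1104.78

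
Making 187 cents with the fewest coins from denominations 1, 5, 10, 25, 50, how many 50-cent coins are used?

3

Use the largest denomination that fits, subtract, and repeat.
187 − 3×50→37 − 1×25→12 − 1×10→2 − 2×1→0
Count of 50: 3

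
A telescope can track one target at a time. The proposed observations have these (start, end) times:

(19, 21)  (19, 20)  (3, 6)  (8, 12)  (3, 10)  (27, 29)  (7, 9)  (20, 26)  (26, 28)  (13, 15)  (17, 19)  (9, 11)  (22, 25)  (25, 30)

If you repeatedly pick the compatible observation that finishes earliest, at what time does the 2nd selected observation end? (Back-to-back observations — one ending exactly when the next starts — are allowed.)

9

Sort by end time and greedily take each interval whose start is ≥ the last chosen end.
By end time: (3,6), (7,9), (3,10), (9,11), (8,12), (13,15), (17,19), (19,20), (19,21), (22,25), (20,26), (26,28), (27,29), (25,30).
Pick (3,6); next start ≥ 6 → (7,9); next start ≥ 9 → (9,11); next start ≥ 11 → (13,15); next start ≥ 15 → (17,19); next start ≥ 19 → (19,20); next start ≥ 20 → (22,25); next start ≥ 25 → (26,28).
Selected: (3,6) (7,9) (9,11) (13,15) (17,19) (19,20) (22,25) (26,28)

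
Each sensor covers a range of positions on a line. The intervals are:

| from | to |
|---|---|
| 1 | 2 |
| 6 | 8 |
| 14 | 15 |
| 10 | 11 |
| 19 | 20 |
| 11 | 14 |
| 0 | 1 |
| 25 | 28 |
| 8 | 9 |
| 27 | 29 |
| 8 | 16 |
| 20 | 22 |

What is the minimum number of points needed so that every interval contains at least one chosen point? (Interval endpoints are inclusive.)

6

Sorted: [0,1] [1,2] [6,8] [8,9] [10,11] [11,14] [14,15] [8,16] [19,20] [20,22] [25,28] [27,29]
{[0,1],[1,2]} hit by 1; {[6,8],[8,9]} hit by 8; {[10,11],[11,14]} hit by 11; {[14,15],[8,16]} hit by 15; {[19,20],[20,22]} hit by 20; {[25,28],[27,29]} hit by 28.
Points: 1, 8, 11, 15, 20, 28 (6 total).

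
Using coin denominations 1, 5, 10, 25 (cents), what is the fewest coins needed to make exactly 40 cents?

3

Use the largest denomination that fits, subtract, and repeat.
40 = 1×25 + 1×10 + 1×5
Total coins = 1 + 1 + 1 = 3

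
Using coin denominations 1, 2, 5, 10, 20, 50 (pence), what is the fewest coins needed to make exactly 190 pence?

190 − 3×50→40 − 2×20→0
Total coins = 3 + 2 = 5

5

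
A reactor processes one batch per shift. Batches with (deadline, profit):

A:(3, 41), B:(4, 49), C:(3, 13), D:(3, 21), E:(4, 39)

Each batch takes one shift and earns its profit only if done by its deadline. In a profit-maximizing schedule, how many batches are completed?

4

Take jobs in profit order; each goes to the latest open slot no later than its deadline.
Profit order: B=49 A=41 E=39 D=21 C=13
Assign: B→slot 4, A→slot 3, E→slot 2, D→slot 1, C skipped.
Slots: [1:D] [2:E] [3:A] [4:B]
4 of 5 scheduled.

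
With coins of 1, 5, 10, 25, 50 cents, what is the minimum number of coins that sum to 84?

84 = 1×50 + 1×25 + 1×5 + 4×1
Total coins = 1 + 1 + 1 + 4 = 7

7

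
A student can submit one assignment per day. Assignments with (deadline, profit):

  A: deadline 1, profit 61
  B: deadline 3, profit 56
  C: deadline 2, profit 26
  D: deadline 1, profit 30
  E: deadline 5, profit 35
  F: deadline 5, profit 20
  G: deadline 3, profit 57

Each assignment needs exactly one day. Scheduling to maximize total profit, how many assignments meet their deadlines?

5

Profit order: A=61 G=57 B=56 E=35 D=30 C=26 F=20
Assign: A→slot 1, G→slot 3, B→slot 2, E→slot 5, D skipped, C skipped, F→slot 4.
Slots: [1:A] [2:B] [3:G] [4:F] [5:E]
5 of 7 scheduled.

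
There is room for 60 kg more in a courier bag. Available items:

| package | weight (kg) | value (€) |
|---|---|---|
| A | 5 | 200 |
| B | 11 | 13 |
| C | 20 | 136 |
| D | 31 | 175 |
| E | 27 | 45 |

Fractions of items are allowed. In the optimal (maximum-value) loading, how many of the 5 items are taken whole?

3

Sort by value per unit weight and fill in that order.
Ratios (sorted): A 40.00, C 6.80, D 5.65, E 1.67, B 1.18
take A (5 @ 200); take C (20 @ 136); take D (31 @ 175); take 4/27 of E → 6.67. Capacity used 60/60.
3 item(s) taken whole; one partial (take 4/27 of E).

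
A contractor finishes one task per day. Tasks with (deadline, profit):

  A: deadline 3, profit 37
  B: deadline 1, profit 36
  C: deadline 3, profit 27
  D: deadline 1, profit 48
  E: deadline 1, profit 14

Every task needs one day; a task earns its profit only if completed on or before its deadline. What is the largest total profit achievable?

112

Take jobs in profit order; each goes to the latest open slot no later than its deadline.
Profit order: D=48 A=37 B=36 C=27 E=14
Assign: D→slot 1, A→slot 3, B skipped, C→slot 2, E skipped.
Slots: [1:D] [2:C] [3:A]
Profit = 48 + 27 + 37 = 112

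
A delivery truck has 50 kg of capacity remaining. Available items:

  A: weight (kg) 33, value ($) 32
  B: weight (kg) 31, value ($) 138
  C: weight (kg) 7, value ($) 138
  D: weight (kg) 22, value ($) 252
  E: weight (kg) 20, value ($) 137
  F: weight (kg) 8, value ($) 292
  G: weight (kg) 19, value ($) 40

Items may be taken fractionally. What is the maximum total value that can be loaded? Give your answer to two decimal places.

771.05

Greedy by value/weight ratio, highest first.
Ratios (sorted): F 36.50, C 19.71, D 11.45, E 6.85, B 4.45, G 2.11, A 0.97
take F (8 @ 292); take C (7 @ 138); take D (22 @ 252); take 13/20 of E → 89.05. Capacity used 50/50.
Total value = 771.05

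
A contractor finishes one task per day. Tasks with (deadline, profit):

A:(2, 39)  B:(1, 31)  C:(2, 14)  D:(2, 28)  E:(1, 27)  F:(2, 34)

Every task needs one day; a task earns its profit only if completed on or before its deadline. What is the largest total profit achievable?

Take jobs in profit order; each goes to the latest open slot no later than its deadline.
By profit: A(d2,39), F(d2,34), B(d1,31), D(d2,28), E(d1,27), C(d2,14)
A→slot 2; F→slot 1; B skipped; D skipped; E skipped; C skipped.
Profit = 34 + 39 = 73

73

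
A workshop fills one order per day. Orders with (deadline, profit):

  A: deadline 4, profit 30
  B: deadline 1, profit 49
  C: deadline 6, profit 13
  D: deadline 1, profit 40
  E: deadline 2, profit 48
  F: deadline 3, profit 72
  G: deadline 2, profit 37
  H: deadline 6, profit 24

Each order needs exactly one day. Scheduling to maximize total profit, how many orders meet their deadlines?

Take jobs in profit order; each goes to the latest open slot no later than its deadline.
Profit order: F=72 B=49 E=48 D=40 G=37 A=30 H=24 C=13
Assign: F→slot 3, B→slot 1, E→slot 2, D skipped, G skipped, A→slot 4, H→slot 6, C→slot 5.
Slots: [1:B] [2:E] [3:F] [4:A] [5:C] [6:H]
6 of 8 scheduled.

6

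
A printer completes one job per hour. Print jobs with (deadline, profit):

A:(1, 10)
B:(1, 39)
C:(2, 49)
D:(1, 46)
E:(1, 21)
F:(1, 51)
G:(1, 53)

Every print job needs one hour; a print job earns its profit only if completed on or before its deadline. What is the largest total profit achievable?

102

Sort by profit descending; place each in the latest free slot ≤ its deadline.
Profit order: G=53 F=51 C=49 D=46 B=39 E=21 A=10
Assign: G→slot 1, F skipped, C→slot 2, D skipped, B skipped, E skipped, A skipped.
Slots: [1:G] [2:C]
Profit = 53 + 49 = 102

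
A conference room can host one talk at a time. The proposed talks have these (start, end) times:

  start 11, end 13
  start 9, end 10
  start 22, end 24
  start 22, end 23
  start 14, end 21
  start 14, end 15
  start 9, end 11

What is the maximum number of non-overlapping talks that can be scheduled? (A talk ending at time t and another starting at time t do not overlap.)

Sort by end time and greedily take each interval whose start is ≥ the last chosen end.
Sorted by end: (9,10)  (9,11)  (11,13)  (14,15)  (14,21)  (22,23)  (22,24)
take (9,10); take (11,13); take (14,15); take (22,23); skip (22,24).
Selected 4 talks.

4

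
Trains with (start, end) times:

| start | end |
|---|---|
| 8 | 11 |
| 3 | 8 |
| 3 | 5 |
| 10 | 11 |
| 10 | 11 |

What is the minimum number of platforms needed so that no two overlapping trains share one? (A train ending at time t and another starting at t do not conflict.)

3

starts: [3, 3, 8, 10, 10]
ends:   [5, 8, 11, 11, 11]
s3→1 s3→2 e5→1 e8→0 s8→1 s10→2 s10→3  — peak 3.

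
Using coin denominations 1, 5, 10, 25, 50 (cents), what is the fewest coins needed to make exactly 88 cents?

6

88 − 1×50→38 − 1×25→13 − 1×10→3 − 3×1→0
Total coins = 1 + 1 + 1 + 3 = 6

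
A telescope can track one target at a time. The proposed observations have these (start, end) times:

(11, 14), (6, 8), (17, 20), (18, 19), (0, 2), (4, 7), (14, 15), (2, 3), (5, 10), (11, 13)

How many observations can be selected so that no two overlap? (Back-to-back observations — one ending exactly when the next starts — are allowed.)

6

Order by finish time; keep every interval that doesn't clash with the previous kept one.
Sorted by end: (0,2)  (2,3)  (4,7)  (6,8)  (5,10)  (11,13)  (11,14)  (14,15)  (18,19)  (17,20)
take (0,2); take (2,3); take (4,7); take (11,13); take (14,15); take (18,19); skip (17,20).
Selected 6 observations.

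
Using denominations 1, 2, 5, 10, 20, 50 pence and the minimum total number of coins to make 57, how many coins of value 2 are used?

57 − 1×50→7 − 1×5→2 − 1×2→0
Count of 2: 1

1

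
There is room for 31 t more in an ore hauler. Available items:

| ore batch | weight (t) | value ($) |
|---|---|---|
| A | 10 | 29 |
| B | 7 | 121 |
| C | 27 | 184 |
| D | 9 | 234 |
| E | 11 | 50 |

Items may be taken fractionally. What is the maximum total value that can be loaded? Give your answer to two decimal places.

457.22

Sort by value per unit weight and fill in that order.
Order: D (234/9=26.00) > B (121/7=17.29) > C (184/27=6.81) > E (50/11=4.55) > A (29/10=2.90)
Fill: take D (9 @ 234) → take B (7 @ 121) → take 15/27 of C → 102.22; 31/31 used.
Total value = 457.22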